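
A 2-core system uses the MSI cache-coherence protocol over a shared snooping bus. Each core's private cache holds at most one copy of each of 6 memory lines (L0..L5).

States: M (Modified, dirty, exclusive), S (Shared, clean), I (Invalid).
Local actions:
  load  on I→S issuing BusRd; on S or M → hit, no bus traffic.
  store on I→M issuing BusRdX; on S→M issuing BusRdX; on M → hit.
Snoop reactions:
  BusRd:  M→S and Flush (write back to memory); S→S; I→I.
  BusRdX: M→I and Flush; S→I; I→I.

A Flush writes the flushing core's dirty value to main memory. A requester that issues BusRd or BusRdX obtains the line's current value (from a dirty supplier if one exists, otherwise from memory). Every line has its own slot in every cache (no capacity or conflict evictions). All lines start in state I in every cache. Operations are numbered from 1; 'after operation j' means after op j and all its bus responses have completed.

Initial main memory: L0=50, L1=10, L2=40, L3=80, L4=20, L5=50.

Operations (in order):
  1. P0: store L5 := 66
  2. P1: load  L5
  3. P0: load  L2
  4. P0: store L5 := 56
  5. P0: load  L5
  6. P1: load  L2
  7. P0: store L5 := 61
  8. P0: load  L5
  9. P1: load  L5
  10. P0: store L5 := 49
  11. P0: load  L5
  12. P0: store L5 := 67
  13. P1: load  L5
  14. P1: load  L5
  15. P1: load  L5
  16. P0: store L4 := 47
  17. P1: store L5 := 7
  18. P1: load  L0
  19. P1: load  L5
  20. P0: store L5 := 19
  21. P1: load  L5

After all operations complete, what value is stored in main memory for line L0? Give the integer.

memory[L0] = 50

step 1: P0: store L5 := 66  ⟶  MI  (L5)  txn=BusRdX  M[L5]=50
step 2: P1: load  L5  ⟶  SS  (L5)  txn=BusRd+Flush  M[L5]=66
step 3: P0: load  L2  ⟶  SI  (L2)  txn=BusRd  M[L2]=40
step 4: P0: store L5 := 56  ⟶  MI  (L5)  txn=BusRdX  M[L5]=66
step 5: P0: load  L5  ⟶  MI  (L5)  txn=∅  M[L5]=66
step 6: P1: load  L2  ⟶  SS  (L2)  txn=BusRd  M[L2]=40
step 7: P0: store L5 := 61  ⟶  MI  (L5)  txn=∅  M[L5]=66
step 8: P0: load  L5  ⟶  MI  (L5)  txn=∅  M[L5]=66
step 9: P1: load  L5  ⟶  SS  (L5)  txn=BusRd+Flush  M[L5]=61
step 10: P0: store L5 := 49  ⟶  MI  (L5)  txn=BusRdX  M[L5]=61
step 11: P0: load  L5  ⟶  MI  (L5)  txn=∅  M[L5]=61
step 12: P0: store L5 := 67  ⟶  MI  (L5)  txn=∅  M[L5]=61
step 13: P1: load  L5  ⟶  SS  (L5)  txn=BusRd+Flush  M[L5]=67
step 14: P1: load  L5  ⟶  SS  (L5)  txn=∅  M[L5]=67
step 15: P1: load  L5  ⟶  SS  (L5)  txn=∅  M[L5]=67
step 16: P0: store L4 := 47  ⟶  MI  (L4)  txn=BusRdX  M[L4]=20
step 17: P1: store L5 := 7  ⟶  IM  (L5)  txn=BusRdX  M[L5]=67
step 18: P1: load  L0  ⟶  IS  (L0)  txn=BusRd  M[L0]=50
step 19: P1: load  L5  ⟶  IM  (L5)  txn=∅  M[L5]=67
step 20: P0: store L5 := 19  ⟶  MI  (L5)  txn=BusRdX+Flush  M[L5]=7
step 21: P1: load  L5  ⟶  SS  (L5)  txn=BusRd+Flush  M[L5]=19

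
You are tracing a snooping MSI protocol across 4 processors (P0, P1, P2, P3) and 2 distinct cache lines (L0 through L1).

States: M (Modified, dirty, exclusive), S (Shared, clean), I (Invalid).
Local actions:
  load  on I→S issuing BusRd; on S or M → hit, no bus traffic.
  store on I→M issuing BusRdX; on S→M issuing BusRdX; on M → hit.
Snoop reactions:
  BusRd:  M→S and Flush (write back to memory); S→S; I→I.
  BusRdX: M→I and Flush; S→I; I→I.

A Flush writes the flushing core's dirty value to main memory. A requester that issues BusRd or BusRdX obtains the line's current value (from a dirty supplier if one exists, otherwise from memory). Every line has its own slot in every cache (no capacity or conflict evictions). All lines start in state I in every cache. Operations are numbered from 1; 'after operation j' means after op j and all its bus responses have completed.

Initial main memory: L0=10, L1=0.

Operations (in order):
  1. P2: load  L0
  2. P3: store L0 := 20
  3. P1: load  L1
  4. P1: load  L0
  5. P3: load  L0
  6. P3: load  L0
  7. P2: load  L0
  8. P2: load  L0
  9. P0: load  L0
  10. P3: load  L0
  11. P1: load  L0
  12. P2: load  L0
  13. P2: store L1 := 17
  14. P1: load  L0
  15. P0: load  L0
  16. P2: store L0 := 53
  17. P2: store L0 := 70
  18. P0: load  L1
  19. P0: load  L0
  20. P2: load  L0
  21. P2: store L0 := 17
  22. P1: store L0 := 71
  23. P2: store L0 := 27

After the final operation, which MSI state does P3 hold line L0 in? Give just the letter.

state = I

  op1 P2: load  L0 → I/I/S/I on L0; bus BusRd; mem=10
  op2 P3: store L0 := 20 → I/I/I/M on L0; bus BusRdX; mem=10
  op3 P1: load  L1 → I/S/I/I on L1; bus BusRd; mem=0
  op4 P1: load  L0 → I/S/I/S on L0; bus BusRd Flush; mem=20
  op5 P3: load  L0 → I/S/I/S on L0; bus (none); mem=20
  op6 P3: load  L0 → I/S/I/S on L0; bus (none); mem=20
  op7 P2: load  L0 → I/S/S/S on L0; bus BusRd; mem=20
  op8 P2: load  L0 → I/S/S/S on L0; bus (none); mem=20
  op9 P0: load  L0 → S/S/S/S on L0; bus BusRd; mem=20
  op10 P3: load  L0 → S/S/S/S on L0; bus (none); mem=20
  op11 P1: load  L0 → S/S/S/S on L0; bus (none); mem=20
  op12 P2: load  L0 → S/S/S/S on L0; bus (none); mem=20
  op13 P2: store L1 := 17 → I/I/M/I on L1; bus BusRdX; mem=0
  op14 P1: load  L0 → S/S/S/S on L0; bus (none); mem=20
  op15 P0: load  L0 → S/S/S/S on L0; bus (none); mem=20
  op16 P2: store L0 := 53 → I/I/M/I on L0; bus BusRdX; mem=20
  op17 P2: store L0 := 70 → I/I/M/I on L0; bus (none); mem=20
  op18 P0: load  L1 → S/I/S/I on L1; bus BusRd Flush; mem=17
  op19 P0: load  L0 → S/I/S/I on L0; bus BusRd Flush; mem=70
  op20 P2: load  L0 → S/I/S/I on L0; bus (none); mem=70
  op21 P2: store L0 := 17 → I/I/M/I on L0; bus BusRdX; mem=70
  op22 P1: store L0 := 71 → I/M/I/I on L0; bus BusRdX Flush; mem=17
  op23 P2: store L0 := 27 → I/I/M/I on L0; bus BusRdX Flush; mem=71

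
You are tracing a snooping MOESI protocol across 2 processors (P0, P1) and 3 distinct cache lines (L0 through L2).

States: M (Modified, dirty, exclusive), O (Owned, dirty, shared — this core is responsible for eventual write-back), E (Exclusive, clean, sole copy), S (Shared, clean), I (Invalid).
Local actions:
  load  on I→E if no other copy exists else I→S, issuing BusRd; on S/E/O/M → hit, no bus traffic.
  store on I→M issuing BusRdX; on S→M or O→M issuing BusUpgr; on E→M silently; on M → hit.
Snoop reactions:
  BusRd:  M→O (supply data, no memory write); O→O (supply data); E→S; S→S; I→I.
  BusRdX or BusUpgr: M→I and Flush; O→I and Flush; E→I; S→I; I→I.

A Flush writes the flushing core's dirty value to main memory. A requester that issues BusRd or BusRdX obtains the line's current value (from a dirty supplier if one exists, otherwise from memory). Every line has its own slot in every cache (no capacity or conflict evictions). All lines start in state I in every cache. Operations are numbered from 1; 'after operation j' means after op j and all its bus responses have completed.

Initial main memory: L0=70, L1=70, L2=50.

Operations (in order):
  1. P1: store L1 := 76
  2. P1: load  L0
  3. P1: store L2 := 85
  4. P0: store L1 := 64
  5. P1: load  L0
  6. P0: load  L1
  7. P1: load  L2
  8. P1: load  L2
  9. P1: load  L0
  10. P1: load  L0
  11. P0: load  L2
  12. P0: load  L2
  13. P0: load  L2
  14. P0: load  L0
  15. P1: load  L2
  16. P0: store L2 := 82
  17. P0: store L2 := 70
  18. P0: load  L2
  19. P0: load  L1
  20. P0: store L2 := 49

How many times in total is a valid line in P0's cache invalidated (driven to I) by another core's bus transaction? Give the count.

invalidations = 0

  op1 P1: store L1 := 76 → I/M on L1; bus BusRdX; mem=70
  op2 P1: load  L0 → I/E on L0; bus BusRd; mem=70
  op3 P1: store L2 := 85 → I/M on L2; bus BusRdX; mem=50
  op4 P0: store L1 := 64 → M/I on L1; bus BusRdX Flush; mem=76
  op5 P1: load  L0 → I/E on L0; bus (none); mem=70
  op6 P0: load  L1 → M/I on L1; bus (none); mem=76
  op7 P1: load  L2 → I/M on L2; bus (none); mem=50
  op8 P1: load  L2 → I/M on L2; bus (none); mem=50
  op9 P1: load  L0 → I/E on L0; bus (none); mem=70
  op10 P1: load  L0 → I/E on L0; bus (none); mem=70
  op11 P0: load  L2 → S/O on L2; bus BusRd; mem=50
  op12 P0: load  L2 → S/O on L2; bus (none); mem=50
  op13 P0: load  L2 → S/O on L2; bus (none); mem=50
  op14 P0: load  L0 → S/S on L0; bus BusRd; mem=70
  op15 P1: load  L2 → S/O on L2; bus (none); mem=50
  op16 P0: store L2 := 82 → M/I on L2; bus BusUpgr Flush; mem=85
  op17 P0: store L2 := 70 → M/I on L2; bus (none); mem=85
  op18 P0: load  L2 → M/I on L2; bus (none); mem=85
  op19 P0: load  L1 → M/I on L1; bus (none); mem=76
  op20 P0: store L2 := 49 → M/I on L2; bus (none); mem=85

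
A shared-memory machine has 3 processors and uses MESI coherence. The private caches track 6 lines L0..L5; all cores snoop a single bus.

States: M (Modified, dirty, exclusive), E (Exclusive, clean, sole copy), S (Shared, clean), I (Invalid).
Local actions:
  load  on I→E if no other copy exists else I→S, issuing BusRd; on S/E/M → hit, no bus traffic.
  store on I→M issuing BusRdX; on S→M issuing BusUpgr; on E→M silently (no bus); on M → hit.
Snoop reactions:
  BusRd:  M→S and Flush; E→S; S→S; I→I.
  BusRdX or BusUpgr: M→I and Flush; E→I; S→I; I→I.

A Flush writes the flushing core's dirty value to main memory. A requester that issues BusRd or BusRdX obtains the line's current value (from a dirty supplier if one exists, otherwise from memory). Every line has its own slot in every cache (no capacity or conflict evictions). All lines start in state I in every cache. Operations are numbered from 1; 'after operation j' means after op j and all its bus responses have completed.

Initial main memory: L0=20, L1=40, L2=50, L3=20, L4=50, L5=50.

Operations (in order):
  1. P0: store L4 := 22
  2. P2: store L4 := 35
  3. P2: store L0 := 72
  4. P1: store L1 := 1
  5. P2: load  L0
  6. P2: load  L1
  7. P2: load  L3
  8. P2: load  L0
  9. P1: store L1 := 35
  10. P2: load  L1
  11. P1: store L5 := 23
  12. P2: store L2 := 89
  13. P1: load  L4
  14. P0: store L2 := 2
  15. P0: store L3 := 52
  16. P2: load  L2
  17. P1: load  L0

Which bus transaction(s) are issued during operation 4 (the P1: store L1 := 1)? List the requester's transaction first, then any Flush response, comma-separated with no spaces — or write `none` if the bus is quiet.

1. P0: store L4 := 22  bus=[BusRdX]  L4: P0=M P1=I P2=I  mem[L4]=50
2. P2: store L4 := 35  bus=[BusRdX,Flush]  L4: P0=I P1=I P2=M  mem[L4]=22
3. P2: store L0 := 72  bus=[BusRdX]  L0: P0=I P1=I P2=M  mem[L0]=20
4. P1: store L1 := 1  bus=[BusRdX]  L1: P0=I P1=M P2=I  mem[L1]=40
5. P2: load  L0  bus=[-]  L0: P0=I P1=I P2=M  mem[L0]=20
6. P2: load  L1  bus=[BusRd,Flush]  L1: P0=I P1=S P2=S  mem[L1]=1
7. P2: load  L3  bus=[BusRd]  L3: P0=I P1=I P2=E  mem[L3]=20
8. P2: load  L0  bus=[-]  L0: P0=I P1=I P2=M  mem[L0]=20
9. P1: store L1 := 35  bus=[BusUpgr]  L1: P0=I P1=M P2=I  mem[L1]=1
10. P2: load  L1  bus=[BusRd,Flush]  L1: P0=I P1=S P2=S  mem[L1]=35
11. P1: store L5 := 23  bus=[BusRdX]  L5: P0=I P1=M P2=I  mem[L5]=50
12. P2: store L2 := 89  bus=[BusRdX]  L2: P0=I P1=I P2=M  mem[L2]=50
13. P1: load  L4  bus=[BusRd,Flush]  L4: P0=I P1=S P2=S  mem[L4]=35
14. P0: store L2 := 2  bus=[BusRdX,Flush]  L2: P0=M P1=I P2=I  mem[L2]=89
15. P0: store L3 := 52  bus=[BusRdX]  L3: P0=M P1=I P2=I  mem[L3]=20
16. P2: load  L2  bus=[BusRd,Flush]  L2: P0=S P1=I P2=S  mem[L2]=2
17. P1: load  L0  bus=[BusRd,Flush]  L0: P0=I P1=S P2=S  mem[L0]=72

bus = BusRdX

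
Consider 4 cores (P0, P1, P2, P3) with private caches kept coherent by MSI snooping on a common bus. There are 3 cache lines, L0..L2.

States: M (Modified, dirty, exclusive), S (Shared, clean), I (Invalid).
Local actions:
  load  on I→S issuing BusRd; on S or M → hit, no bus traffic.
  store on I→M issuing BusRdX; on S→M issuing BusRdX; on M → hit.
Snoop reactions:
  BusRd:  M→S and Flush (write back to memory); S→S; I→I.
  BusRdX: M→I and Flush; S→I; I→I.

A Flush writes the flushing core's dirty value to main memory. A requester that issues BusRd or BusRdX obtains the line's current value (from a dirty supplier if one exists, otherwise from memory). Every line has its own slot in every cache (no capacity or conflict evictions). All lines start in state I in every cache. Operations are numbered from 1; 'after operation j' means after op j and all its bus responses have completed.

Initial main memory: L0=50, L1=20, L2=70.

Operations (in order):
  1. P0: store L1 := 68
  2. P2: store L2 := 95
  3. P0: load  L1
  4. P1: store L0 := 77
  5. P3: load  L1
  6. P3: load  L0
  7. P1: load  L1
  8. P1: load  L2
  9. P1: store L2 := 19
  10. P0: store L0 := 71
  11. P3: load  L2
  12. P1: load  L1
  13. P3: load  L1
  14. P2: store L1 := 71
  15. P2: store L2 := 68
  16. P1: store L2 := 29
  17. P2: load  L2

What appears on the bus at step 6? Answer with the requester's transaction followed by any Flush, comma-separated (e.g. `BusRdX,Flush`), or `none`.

1. P0: store L1 := 68  bus=[BusRdX]  L1: P0=M P1=I P2=I P3=I  mem[L1]=20
2. P2: store L2 := 95  bus=[BusRdX]  L2: P0=I P1=I P2=M P3=I  mem[L2]=70
3. P0: load  L1  bus=[-]  L1: P0=M P1=I P2=I P3=I  mem[L1]=20
4. P1: store L0 := 77  bus=[BusRdX]  L0: P0=I P1=M P2=I P3=I  mem[L0]=50
5. P3: load  L1  bus=[BusRd,Flush]  L1: P0=S P1=I P2=I P3=S  mem[L1]=68
6. P3: load  L0  bus=[BusRd,Flush]  L0: P0=I P1=S P2=I P3=S  mem[L0]=77
7. P1: load  L1  bus=[BusRd]  L1: P0=S P1=S P2=I P3=S  mem[L1]=68
8. P1: load  L2  bus=[BusRd,Flush]  L2: P0=I P1=S P2=S P3=I  mem[L2]=95
9. P1: store L2 := 19  bus=[BusRdX]  L2: P0=I P1=M P2=I P3=I  mem[L2]=95
10. P0: store L0 := 71  bus=[BusRdX]  L0: P0=M P1=I P2=I P3=I  mem[L0]=77
11. P3: load  L2  bus=[BusRd,Flush]  L2: P0=I P1=S P2=I P3=S  mem[L2]=19
12. P1: load  L1  bus=[-]  L1: P0=S P1=S P2=I P3=S  mem[L1]=68
13. P3: load  L1  bus=[-]  L1: P0=S P1=S P2=I P3=S  mem[L1]=68
14. P2: store L1 := 71  bus=[BusRdX]  L1: P0=I P1=I P2=M P3=I  mem[L1]=68
15. P2: store L2 := 68  bus=[BusRdX]  L2: P0=I P1=I P2=M P3=I  mem[L2]=19
16. P1: store L2 := 29  bus=[BusRdX,Flush]  L2: P0=I P1=M P2=I P3=I  mem[L2]=68
17. P2: load  L2  bus=[BusRd,Flush]  L2: P0=I P1=S P2=S P3=I  mem[L2]=29

bus = BusRd,Flush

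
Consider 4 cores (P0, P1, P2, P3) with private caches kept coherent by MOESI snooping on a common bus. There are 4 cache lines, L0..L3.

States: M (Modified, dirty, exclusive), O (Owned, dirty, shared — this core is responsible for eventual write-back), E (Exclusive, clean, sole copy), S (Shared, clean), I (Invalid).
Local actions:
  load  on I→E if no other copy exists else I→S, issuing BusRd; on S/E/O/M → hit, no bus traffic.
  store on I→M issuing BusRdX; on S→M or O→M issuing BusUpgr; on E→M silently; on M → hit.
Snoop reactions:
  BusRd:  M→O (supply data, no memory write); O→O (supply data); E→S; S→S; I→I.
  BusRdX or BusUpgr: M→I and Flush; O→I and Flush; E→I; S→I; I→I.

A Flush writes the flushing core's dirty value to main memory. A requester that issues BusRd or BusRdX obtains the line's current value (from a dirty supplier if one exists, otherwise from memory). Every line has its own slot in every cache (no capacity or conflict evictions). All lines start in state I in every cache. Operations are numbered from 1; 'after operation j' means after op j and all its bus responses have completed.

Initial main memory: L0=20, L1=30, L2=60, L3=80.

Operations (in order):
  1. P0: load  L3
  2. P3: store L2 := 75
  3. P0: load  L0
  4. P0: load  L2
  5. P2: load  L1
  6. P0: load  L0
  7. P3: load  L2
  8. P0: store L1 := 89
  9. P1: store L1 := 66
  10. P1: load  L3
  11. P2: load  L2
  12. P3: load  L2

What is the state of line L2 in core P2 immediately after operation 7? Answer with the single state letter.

[1] P0: load  L3 | P0:E(80), P1:I, P2:I, P3:I | bus: BusRd
[2] P3: store L2 := 75 | P0:I, P1:I, P2:I, P3:M(75) | bus: BusRdX
[3] P0: load  L0 | P0:E(20), P1:I, P2:I, P3:I | bus: BusRd
[4] P0: load  L2 | P0:S(75), P1:I, P2:I, P3:O(75) | bus: BusRd
[5] P2: load  L1 | P0:I, P1:I, P2:E(30), P3:I | bus: BusRd
[6] P0: load  L0 | P0:E(20), P1:I, P2:I, P3:I | bus: none
[7] P3: load  L2 | P0:S(75), P1:I, P2:I, P3:O(75) | bus: none
[8] P0: store L1 := 89 | P0:M(89), P1:I, P2:I, P3:I | bus: BusRdX
[9] P1: store L1 := 66 | P0:I, P1:M(66), P2:I, P3:I | bus: BusRdX,Flush
[10] P1: load  L3 | P0:S(80), P1:S(80), P2:I, P3:I | bus: BusRd
[11] P2: load  L2 | P0:S(75), P1:I, P2:S(75), P3:O(75) | bus: BusRd
[12] P3: load  L2 | P0:S(75), P1:I, P2:S(75), P3:O(75) | bus: none

state = I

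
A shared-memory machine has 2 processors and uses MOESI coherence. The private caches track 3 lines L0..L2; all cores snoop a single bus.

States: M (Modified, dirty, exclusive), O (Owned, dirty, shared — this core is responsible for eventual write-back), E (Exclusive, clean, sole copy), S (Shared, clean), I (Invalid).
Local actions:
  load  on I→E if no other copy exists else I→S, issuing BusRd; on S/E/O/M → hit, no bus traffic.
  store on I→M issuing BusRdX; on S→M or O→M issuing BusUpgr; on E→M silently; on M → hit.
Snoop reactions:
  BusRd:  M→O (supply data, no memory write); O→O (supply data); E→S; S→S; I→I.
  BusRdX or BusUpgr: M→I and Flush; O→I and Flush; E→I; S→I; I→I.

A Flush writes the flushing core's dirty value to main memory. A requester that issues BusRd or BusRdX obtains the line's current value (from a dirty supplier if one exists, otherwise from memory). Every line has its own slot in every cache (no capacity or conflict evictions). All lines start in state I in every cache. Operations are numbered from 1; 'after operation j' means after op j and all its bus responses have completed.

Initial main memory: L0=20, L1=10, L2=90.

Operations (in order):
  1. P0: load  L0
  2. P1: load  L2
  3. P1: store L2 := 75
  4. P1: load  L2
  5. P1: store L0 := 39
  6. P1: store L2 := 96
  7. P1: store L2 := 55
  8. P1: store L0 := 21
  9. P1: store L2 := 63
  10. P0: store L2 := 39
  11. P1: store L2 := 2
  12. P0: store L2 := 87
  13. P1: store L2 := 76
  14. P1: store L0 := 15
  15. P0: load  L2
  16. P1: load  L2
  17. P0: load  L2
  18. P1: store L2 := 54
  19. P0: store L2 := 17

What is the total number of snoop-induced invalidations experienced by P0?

invalidations = 4

step 1: P0: load  L0  ⟶  EI  (L0)  txn=BusRd  M[L0]=20
step 2: P1: load  L2  ⟶  IE  (L2)  txn=BusRd  M[L2]=90
step 3: P1: store L2 := 75  ⟶  IM  (L2)  txn=∅  M[L2]=90
step 4: P1: load  L2  ⟶  IM  (L2)  txn=∅  M[L2]=90
step 5: P1: store L0 := 39  ⟶  IM  (L0)  txn=BusRdX  M[L0]=20
step 6: P1: store L2 := 96  ⟶  IM  (L2)  txn=∅  M[L2]=90
step 7: P1: store L2 := 55  ⟶  IM  (L2)  txn=∅  M[L2]=90
step 8: P1: store L0 := 21  ⟶  IM  (L0)  txn=∅  M[L0]=20
step 9: P1: store L2 := 63  ⟶  IM  (L2)  txn=∅  M[L2]=90
step 10: P0: store L2 := 39  ⟶  MI  (L2)  txn=BusRdX+Flush  M[L2]=63
step 11: P1: store L2 := 2  ⟶  IM  (L2)  txn=BusRdX+Flush  M[L2]=39
step 12: P0: store L2 := 87  ⟶  MI  (L2)  txn=BusRdX+Flush  M[L2]=2
step 13: P1: store L2 := 76  ⟶  IM  (L2)  txn=BusRdX+Flush  M[L2]=87
step 14: P1: store L0 := 15  ⟶  IM  (L0)  txn=∅  M[L0]=20
step 15: P0: load  L2  ⟶  SO  (L2)  txn=BusRd  M[L2]=87
step 16: P1: load  L2  ⟶  SO  (L2)  txn=∅  M[L2]=87
step 17: P0: load  L2  ⟶  SO  (L2)  txn=∅  M[L2]=87
step 18: P1: store L2 := 54  ⟶  IM  (L2)  txn=BusUpgr  M[L2]=87
step 19: P0: store L2 := 17  ⟶  MI  (L2)  txn=BusRdX+Flush  M[L2]=54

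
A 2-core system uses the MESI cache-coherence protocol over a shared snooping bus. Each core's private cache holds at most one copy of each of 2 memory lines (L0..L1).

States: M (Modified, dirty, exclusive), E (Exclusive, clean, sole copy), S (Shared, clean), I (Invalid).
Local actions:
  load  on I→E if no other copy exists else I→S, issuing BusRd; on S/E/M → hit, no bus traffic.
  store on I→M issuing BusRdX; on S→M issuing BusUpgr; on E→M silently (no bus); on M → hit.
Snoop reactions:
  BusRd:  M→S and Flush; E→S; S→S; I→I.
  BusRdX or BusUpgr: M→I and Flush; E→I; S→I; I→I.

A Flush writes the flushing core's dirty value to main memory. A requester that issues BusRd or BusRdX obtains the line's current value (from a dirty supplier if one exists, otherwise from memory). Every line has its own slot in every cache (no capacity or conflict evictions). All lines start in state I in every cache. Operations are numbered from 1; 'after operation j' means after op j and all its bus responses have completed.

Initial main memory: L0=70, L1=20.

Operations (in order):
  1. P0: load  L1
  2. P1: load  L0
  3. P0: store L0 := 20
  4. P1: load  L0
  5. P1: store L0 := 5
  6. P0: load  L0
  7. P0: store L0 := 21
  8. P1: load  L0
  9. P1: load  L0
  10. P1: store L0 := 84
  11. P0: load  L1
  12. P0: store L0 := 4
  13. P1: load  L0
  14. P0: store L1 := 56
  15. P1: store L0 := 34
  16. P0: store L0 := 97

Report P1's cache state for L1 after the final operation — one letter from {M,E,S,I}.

state = I

step 1: P0: load  L1  ⟶  EI  (L1)  txn=BusRd  M[L1]=20
step 2: P1: load  L0  ⟶  IE  (L0)  txn=BusRd  M[L0]=70
step 3: P0: store L0 := 20  ⟶  MI  (L0)  txn=BusRdX  M[L0]=70
step 4: P1: load  L0  ⟶  SS  (L0)  txn=BusRd+Flush  M[L0]=20
step 5: P1: store L0 := 5  ⟶  IM  (L0)  txn=BusUpgr  M[L0]=20
step 6: P0: load  L0  ⟶  SS  (L0)  txn=BusRd+Flush  M[L0]=5
step 7: P0: store L0 := 21  ⟶  MI  (L0)  txn=BusUpgr  M[L0]=5
step 8: P1: load  L0  ⟶  SS  (L0)  txn=BusRd+Flush  M[L0]=21
step 9: P1: load  L0  ⟶  SS  (L0)  txn=∅  M[L0]=21
step 10: P1: store L0 := 84  ⟶  IM  (L0)  txn=BusUpgr  M[L0]=21
step 11: P0: load  L1  ⟶  EI  (L1)  txn=∅  M[L1]=20
step 12: P0: store L0 := 4  ⟶  MI  (L0)  txn=BusRdX+Flush  M[L0]=84
step 13: P1: load  L0  ⟶  SS  (L0)  txn=BusRd+Flush  M[L0]=4
step 14: P0: store L1 := 56  ⟶  MI  (L1)  txn=∅  M[L1]=20
step 15: P1: store L0 := 34  ⟶  IM  (L0)  txn=BusUpgr  M[L0]=4
step 16: P0: store L0 := 97  ⟶  MI  (L0)  txn=BusRdX+Flush  M[L0]=34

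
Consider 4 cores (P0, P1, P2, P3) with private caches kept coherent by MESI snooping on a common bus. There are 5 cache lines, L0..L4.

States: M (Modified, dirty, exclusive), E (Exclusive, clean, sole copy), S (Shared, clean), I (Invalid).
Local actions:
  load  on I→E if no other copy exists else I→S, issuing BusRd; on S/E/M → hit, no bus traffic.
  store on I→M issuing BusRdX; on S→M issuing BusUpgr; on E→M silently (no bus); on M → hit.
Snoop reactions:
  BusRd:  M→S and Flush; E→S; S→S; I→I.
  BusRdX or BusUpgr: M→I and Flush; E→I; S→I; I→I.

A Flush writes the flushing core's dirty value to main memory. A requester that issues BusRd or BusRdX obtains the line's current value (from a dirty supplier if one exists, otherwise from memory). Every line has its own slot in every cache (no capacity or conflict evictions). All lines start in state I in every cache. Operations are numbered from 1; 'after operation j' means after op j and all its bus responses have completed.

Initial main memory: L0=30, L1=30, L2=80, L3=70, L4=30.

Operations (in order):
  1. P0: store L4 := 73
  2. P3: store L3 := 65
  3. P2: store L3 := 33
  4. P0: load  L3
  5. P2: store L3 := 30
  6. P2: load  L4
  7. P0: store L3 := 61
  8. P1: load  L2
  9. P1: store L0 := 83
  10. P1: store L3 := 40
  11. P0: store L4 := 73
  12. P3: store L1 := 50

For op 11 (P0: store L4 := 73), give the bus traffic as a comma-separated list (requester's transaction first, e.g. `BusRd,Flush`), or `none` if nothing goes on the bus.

step 1: P0: store L4 := 73  ⟶  MIII  (L4)  txn=BusRdX  M[L4]=30
step 2: P3: store L3 := 65  ⟶  IIIM  (L3)  txn=BusRdX  M[L3]=70
step 3: P2: store L3 := 33  ⟶  IIMI  (L3)  txn=BusRdX+Flush  M[L3]=65
step 4: P0: load  L3  ⟶  SISI  (L3)  txn=BusRd+Flush  M[L3]=33
step 5: P2: store L3 := 30  ⟶  IIMI  (L3)  txn=BusUpgr  M[L3]=33
step 6: P2: load  L4  ⟶  SISI  (L4)  txn=BusRd+Flush  M[L4]=73
step 7: P0: store L3 := 61  ⟶  MIII  (L3)  txn=BusRdX+Flush  M[L3]=30
step 8: P1: load  L2  ⟶  IEII  (L2)  txn=BusRd  M[L2]=80
step 9: P1: store L0 := 83  ⟶  IMII  (L0)  txn=BusRdX  M[L0]=30
step 10: P1: store L3 := 40  ⟶  IMII  (L3)  txn=BusRdX+Flush  M[L3]=61
step 11: P0: store L4 := 73  ⟶  MIII  (L4)  txn=BusUpgr  M[L4]=73
step 12: P3: store L1 := 50  ⟶  IIIM  (L1)  txn=BusRdX  M[L1]=30

bus = BusUpgr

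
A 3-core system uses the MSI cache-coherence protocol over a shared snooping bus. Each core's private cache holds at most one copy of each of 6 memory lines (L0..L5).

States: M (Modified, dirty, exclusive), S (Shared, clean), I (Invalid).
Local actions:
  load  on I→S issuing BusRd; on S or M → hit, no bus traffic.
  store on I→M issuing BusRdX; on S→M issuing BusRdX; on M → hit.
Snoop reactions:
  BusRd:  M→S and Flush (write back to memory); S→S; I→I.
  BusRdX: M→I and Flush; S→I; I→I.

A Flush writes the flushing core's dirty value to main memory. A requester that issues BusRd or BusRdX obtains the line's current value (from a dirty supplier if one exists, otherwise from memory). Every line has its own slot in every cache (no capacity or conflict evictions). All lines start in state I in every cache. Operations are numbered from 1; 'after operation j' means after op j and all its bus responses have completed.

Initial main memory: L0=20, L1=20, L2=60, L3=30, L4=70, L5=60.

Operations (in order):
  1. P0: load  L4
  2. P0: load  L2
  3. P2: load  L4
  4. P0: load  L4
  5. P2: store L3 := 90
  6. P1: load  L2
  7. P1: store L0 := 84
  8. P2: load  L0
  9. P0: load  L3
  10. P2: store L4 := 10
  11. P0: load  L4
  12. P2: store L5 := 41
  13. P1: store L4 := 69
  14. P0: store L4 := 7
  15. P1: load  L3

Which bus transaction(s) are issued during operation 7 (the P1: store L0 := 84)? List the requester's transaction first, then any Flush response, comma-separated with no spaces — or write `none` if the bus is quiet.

[1] P0: load  L4 | P0:S(70), P1:I, P2:I | bus: BusRd
[2] P0: load  L2 | P0:S(60), P1:I, P2:I | bus: BusRd
[3] P2: load  L4 | P0:S(70), P1:I, P2:S(70) | bus: BusRd
[4] P0: load  L4 | P0:S(70), P1:I, P2:S(70) | bus: none
[5] P2: store L3 := 90 | P0:I, P1:I, P2:M(90) | bus: BusRdX
[6] P1: load  L2 | P0:S(60), P1:S(60), P2:I | bus: BusRd
[7] P1: store L0 := 84 | P0:I, P1:M(84), P2:I | bus: BusRdX
[8] P2: load  L0 | P0:I, P1:S(84), P2:S(84) | bus: BusRd,Flush
[9] P0: load  L3 | P0:S(90), P1:I, P2:S(90) | bus: BusRd,Flush
[10] P2: store L4 := 10 | P0:I, P1:I, P2:M(10) | bus: BusRdX
[11] P0: load  L4 | P0:S(10), P1:I, P2:S(10) | bus: BusRd,Flush
[12] P2: store L5 := 41 | P0:I, P1:I, P2:M(41) | bus: BusRdX
[13] P1: store L4 := 69 | P0:I, P1:M(69), P2:I | bus: BusRdX
[14] P0: store L4 := 7 | P0:M(7), P1:I, P2:I | bus: BusRdX,Flush
[15] P1: load  L3 | P0:S(90), P1:S(90), P2:S(90) | bus: BusRd

bus = BusRdX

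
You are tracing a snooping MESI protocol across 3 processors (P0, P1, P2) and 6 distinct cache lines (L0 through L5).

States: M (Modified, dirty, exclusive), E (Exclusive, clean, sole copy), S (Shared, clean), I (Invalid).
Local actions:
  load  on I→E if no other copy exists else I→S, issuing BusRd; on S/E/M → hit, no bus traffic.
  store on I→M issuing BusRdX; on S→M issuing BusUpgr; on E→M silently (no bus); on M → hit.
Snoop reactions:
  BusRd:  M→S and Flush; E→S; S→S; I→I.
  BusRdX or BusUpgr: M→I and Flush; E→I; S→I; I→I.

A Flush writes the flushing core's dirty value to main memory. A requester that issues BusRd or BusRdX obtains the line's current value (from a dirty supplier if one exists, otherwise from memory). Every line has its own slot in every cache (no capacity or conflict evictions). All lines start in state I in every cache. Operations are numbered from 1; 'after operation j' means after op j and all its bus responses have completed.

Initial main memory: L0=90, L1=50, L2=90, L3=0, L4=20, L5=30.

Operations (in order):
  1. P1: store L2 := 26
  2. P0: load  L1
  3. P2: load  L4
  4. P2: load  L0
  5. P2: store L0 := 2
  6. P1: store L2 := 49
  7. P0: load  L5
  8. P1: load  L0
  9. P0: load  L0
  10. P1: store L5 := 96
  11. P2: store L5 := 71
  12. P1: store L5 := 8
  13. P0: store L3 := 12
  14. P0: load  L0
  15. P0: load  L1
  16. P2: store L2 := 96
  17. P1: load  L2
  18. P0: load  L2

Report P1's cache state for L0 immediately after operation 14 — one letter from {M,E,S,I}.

[1] P1: store L2 := 26 | P0:I, P1:M(26), P2:I | bus: BusRdX
[2] P0: load  L1 | P0:E(50), P1:I, P2:I | bus: BusRd
[3] P2: load  L4 | P0:I, P1:I, P2:E(20) | bus: BusRd
[4] P2: load  L0 | P0:I, P1:I, P2:E(90) | bus: BusRd
[5] P2: store L0 := 2 | P0:I, P1:I, P2:M(2) | bus: none
[6] P1: store L2 := 49 | P0:I, P1:M(49), P2:I | bus: none
[7] P0: load  L5 | P0:E(30), P1:I, P2:I | bus: BusRd
[8] P1: load  L0 | P0:I, P1:S(2), P2:S(2) | bus: BusRd,Flush
[9] P0: load  L0 | P0:S(2), P1:S(2), P2:S(2) | bus: BusRd
[10] P1: store L5 := 96 | P0:I, P1:M(96), P2:I | bus: BusRdX
[11] P2: store L5 := 71 | P0:I, P1:I, P2:M(71) | bus: BusRdX,Flush
[12] P1: store L5 := 8 | P0:I, P1:M(8), P2:I | bus: BusRdX,Flush
[13] P0: store L3 := 12 | P0:M(12), P1:I, P2:I | bus: BusRdX
[14] P0: load  L0 | P0:S(2), P1:S(2), P2:S(2) | bus: none
[15] P0: load  L1 | P0:E(50), P1:I, P2:I | bus: none
[16] P2: store L2 := 96 | P0:I, P1:I, P2:M(96) | bus: BusRdX,Flush
[17] P1: load  L2 | P0:I, P1:S(96), P2:S(96) | bus: BusRd,Flush
[18] P0: load  L2 | P0:S(96), P1:S(96), P2:S(96) | bus: BusRd

state = S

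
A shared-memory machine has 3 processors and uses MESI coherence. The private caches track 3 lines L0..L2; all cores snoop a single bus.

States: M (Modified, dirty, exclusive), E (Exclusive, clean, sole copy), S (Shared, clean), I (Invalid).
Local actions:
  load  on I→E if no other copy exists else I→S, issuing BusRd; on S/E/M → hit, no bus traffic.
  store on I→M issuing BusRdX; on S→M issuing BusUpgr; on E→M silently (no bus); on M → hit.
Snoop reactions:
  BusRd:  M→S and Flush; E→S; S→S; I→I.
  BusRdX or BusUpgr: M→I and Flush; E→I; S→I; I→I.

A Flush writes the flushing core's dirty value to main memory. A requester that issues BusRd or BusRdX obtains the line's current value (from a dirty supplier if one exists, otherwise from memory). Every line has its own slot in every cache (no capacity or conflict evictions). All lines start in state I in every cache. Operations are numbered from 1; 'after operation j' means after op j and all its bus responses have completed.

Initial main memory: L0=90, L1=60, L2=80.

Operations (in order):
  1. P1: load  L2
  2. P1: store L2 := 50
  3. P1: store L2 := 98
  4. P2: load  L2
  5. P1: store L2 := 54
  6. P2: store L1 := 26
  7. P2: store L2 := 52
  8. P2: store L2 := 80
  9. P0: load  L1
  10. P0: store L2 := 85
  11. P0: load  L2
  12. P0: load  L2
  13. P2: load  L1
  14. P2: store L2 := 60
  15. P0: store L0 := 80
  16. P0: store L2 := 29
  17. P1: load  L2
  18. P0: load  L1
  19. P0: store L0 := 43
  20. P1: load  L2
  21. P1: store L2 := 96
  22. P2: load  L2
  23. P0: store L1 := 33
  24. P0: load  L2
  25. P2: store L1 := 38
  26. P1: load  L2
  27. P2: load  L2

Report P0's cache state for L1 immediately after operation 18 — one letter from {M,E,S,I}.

step 1: P1: load  L2  ⟶  IEI  (L2)  txn=BusRd  M[L2]=80
step 2: P1: store L2 := 50  ⟶  IMI  (L2)  txn=∅  M[L2]=80
step 3: P1: store L2 := 98  ⟶  IMI  (L2)  txn=∅  M[L2]=80
step 4: P2: load  L2  ⟶  ISS  (L2)  txn=BusRd+Flush  M[L2]=98
step 5: P1: store L2 := 54  ⟶  IMI  (L2)  txn=BusUpgr  M[L2]=98
step 6: P2: store L1 := 26  ⟶  IIM  (L1)  txn=BusRdX  M[L1]=60
step 7: P2: store L2 := 52  ⟶  IIM  (L2)  txn=BusRdX+Flush  M[L2]=54
step 8: P2: store L2 := 80  ⟶  IIM  (L2)  txn=∅  M[L2]=54
step 9: P0: load  L1  ⟶  SIS  (L1)  txn=BusRd+Flush  M[L1]=26
step 10: P0: store L2 := 85  ⟶  MII  (L2)  txn=BusRdX+Flush  M[L2]=80
step 11: P0: load  L2  ⟶  MII  (L2)  txn=∅  M[L2]=80
step 12: P0: load  L2  ⟶  MII  (L2)  txn=∅  M[L2]=80
step 13: P2: load  L1  ⟶  SIS  (L1)  txn=∅  M[L1]=26
step 14: P2: store L2 := 60  ⟶  IIM  (L2)  txn=BusRdX+Flush  M[L2]=85
step 15: P0: store L0 := 80  ⟶  MII  (L0)  txn=BusRdX  M[L0]=90
step 16: P0: store L2 := 29  ⟶  MII  (L2)  txn=BusRdX+Flush  M[L2]=60
step 17: P1: load  L2  ⟶  SSI  (L2)  txn=BusRd+Flush  M[L2]=29
step 18: P0: load  L1  ⟶  SIS  (L1)  txn=∅  M[L1]=26
step 19: P0: store L0 := 43  ⟶  MII  (L0)  txn=∅  M[L0]=90
step 20: P1: load  L2  ⟶  SSI  (L2)  txn=∅  M[L2]=29
step 21: P1: store L2 := 96  ⟶  IMI  (L2)  txn=BusUpgr  M[L2]=29
step 22: P2: load  L2  ⟶  ISS  (L2)  txn=BusRd+Flush  M[L2]=96
step 23: P0: store L1 := 33  ⟶  MII  (L1)  txn=BusUpgr  M[L1]=26
step 24: P0: load  L2  ⟶  SSS  (L2)  txn=BusRd  M[L2]=96
step 25: P2: store L1 := 38  ⟶  IIM  (L1)  txn=BusRdX+Flush  M[L1]=33
step 26: P1: load  L2  ⟶  SSS  (L2)  txn=∅  M[L2]=96
step 27: P2: load  L2  ⟶  SSS  (L2)  txn=∅  M[L2]=96

state = S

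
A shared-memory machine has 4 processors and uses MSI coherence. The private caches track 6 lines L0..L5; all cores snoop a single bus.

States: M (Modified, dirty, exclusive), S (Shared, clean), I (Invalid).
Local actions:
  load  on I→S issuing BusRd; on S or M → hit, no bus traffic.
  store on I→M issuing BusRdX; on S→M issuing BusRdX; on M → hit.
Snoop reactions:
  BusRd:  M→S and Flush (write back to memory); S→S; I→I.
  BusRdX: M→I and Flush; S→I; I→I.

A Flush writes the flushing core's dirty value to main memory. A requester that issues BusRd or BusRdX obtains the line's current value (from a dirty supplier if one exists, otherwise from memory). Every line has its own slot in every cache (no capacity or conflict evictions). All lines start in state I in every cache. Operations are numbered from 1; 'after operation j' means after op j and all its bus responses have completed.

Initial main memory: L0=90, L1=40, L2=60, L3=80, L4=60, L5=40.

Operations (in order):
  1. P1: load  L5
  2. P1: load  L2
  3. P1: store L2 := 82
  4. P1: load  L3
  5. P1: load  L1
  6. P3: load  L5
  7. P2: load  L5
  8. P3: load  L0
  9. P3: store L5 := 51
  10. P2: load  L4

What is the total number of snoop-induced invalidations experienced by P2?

step 1: P1: load  L5  ⟶  ISII  (L5)  txn=BusRd  M[L5]=40
step 2: P1: load  L2  ⟶  ISII  (L2)  txn=BusRd  M[L2]=60
step 3: P1: store L2 := 82  ⟶  IMII  (L2)  txn=BusRdX  M[L2]=60
step 4: P1: load  L3  ⟶  ISII  (L3)  txn=BusRd  M[L3]=80
step 5: P1: load  L1  ⟶  ISII  (L1)  txn=BusRd  M[L1]=40
step 6: P3: load  L5  ⟶  ISIS  (L5)  txn=BusRd  M[L5]=40
step 7: P2: load  L5  ⟶  ISSS  (L5)  txn=BusRd  M[L5]=40
step 8: P3: load  L0  ⟶  IIIS  (L0)  txn=BusRd  M[L0]=90
step 9: P3: store L5 := 51  ⟶  IIIM  (L5)  txn=BusRdX  M[L5]=40
step 10: P2: load  L4  ⟶  IISI  (L4)  txn=BusRd  M[L4]=60

invalidations = 1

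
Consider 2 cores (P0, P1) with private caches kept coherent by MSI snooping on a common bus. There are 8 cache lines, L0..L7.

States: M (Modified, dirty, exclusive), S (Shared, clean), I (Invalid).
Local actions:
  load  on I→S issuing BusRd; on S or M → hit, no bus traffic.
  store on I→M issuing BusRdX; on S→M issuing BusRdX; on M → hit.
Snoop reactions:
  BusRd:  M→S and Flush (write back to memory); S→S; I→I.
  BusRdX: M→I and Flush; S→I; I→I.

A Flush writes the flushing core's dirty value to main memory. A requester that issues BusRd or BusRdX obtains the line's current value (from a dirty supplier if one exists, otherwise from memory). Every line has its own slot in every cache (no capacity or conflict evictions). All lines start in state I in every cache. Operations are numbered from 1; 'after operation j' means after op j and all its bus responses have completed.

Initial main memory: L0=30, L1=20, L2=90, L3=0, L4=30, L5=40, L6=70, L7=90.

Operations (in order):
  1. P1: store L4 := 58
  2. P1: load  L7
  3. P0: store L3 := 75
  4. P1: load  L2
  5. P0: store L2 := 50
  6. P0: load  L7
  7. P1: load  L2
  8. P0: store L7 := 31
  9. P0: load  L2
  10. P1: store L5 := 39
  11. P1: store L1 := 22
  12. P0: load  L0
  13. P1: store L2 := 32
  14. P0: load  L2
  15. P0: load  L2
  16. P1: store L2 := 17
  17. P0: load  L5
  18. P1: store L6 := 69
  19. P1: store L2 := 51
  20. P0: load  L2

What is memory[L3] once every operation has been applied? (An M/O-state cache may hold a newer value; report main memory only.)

memory[L3] = 0

[1] P1: store L4 := 58 | P0:I, P1:M(58) | bus: BusRdX
[2] P1: load  L7 | P0:I, P1:S(90) | bus: BusRd
[3] P0: store L3 := 75 | P0:M(75), P1:I | bus: BusRdX
[4] P1: load  L2 | P0:I, P1:S(90) | bus: BusRd
[5] P0: store L2 := 50 | P0:M(50), P1:I | bus: BusRdX
[6] P0: load  L7 | P0:S(90), P1:S(90) | bus: BusRd
[7] P1: load  L2 | P0:S(50), P1:S(50) | bus: BusRd,Flush
[8] P0: store L7 := 31 | P0:M(31), P1:I | bus: BusRdX
[9] P0: load  L2 | P0:S(50), P1:S(50) | bus: none
[10] P1: store L5 := 39 | P0:I, P1:M(39) | bus: BusRdX
[11] P1: store L1 := 22 | P0:I, P1:M(22) | bus: BusRdX
[12] P0: load  L0 | P0:S(30), P1:I | bus: BusRd
[13] P1: store L2 := 32 | P0:I, P1:M(32) | bus: BusRdX
[14] P0: load  L2 | P0:S(32), P1:S(32) | bus: BusRd,Flush
[15] P0: load  L2 | P0:S(32), P1:S(32) | bus: none
[16] P1: store L2 := 17 | P0:I, P1:M(17) | bus: BusRdX
[17] P0: load  L5 | P0:S(39), P1:S(39) | bus: BusRd,Flush
[18] P1: store L6 := 69 | P0:I, P1:M(69) | bus: BusRdX
[19] P1: store L2 := 51 | P0:I, P1:M(51) | bus: none
[20] P0: load  L2 | P0:S(51), P1:S(51) | bus: BusRd,Flush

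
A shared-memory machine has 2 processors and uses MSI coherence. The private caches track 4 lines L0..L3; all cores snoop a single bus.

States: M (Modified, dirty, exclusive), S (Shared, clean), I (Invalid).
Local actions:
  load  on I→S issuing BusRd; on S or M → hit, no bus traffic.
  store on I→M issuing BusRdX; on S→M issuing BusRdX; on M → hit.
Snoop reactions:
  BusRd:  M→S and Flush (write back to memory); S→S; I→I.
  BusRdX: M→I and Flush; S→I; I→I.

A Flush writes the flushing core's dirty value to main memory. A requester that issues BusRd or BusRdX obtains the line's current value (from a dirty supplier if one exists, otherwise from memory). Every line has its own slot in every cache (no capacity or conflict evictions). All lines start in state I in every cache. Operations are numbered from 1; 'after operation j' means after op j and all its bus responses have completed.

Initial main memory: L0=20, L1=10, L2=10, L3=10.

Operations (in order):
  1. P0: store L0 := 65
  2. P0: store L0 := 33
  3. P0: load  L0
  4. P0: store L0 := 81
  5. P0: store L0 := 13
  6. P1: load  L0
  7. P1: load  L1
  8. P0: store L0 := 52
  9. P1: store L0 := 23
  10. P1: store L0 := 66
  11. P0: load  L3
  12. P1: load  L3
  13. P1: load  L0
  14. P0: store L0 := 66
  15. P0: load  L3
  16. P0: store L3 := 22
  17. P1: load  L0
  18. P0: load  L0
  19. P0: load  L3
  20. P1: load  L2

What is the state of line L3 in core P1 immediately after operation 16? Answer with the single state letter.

state = I

  op1 P0: store L0 := 65 → M/I on L0; bus BusRdX; mem=20
  op2 P0: store L0 := 33 → M/I on L0; bus (none); mem=20
  op3 P0: load  L0 → M/I on L0; bus (none); mem=20
  op4 P0: store L0 := 81 → M/I on L0; bus (none); mem=20
  op5 P0: store L0 := 13 → M/I on L0; bus (none); mem=20
  op6 P1: load  L0 → S/S on L0; bus BusRd Flush; mem=13
  op7 P1: load  L1 → I/S on L1; bus BusRd; mem=10
  op8 P0: store L0 := 52 → M/I on L0; bus BusRdX; mem=13
  op9 P1: store L0 := 23 → I/M on L0; bus BusRdX Flush; mem=52
  op10 P1: store L0 := 66 → I/M on L0; bus (none); mem=52
  op11 P0: load  L3 → S/I on L3; bus BusRd; mem=10
  op12 P1: load  L3 → S/S on L3; bus BusRd; mem=10
  op13 P1: load  L0 → I/M on L0; bus (none); mem=52
  op14 P0: store L0 := 66 → M/I on L0; bus BusRdX Flush; mem=66
  op15 P0: load  L3 → S/S on L3; bus (none); mem=10
  op16 P0: store L3 := 22 → M/I on L3; bus BusRdX; mem=10
  op17 P1: load  L0 → S/S on L0; bus BusRd Flush; mem=66
  op18 P0: load  L0 → S/S on L0; bus (none); mem=66
  op19 P0: load  L3 → M/I on L3; bus (none); mem=10
  op20 P1: load  L2 → I/S on L2; bus BusRd; mem=10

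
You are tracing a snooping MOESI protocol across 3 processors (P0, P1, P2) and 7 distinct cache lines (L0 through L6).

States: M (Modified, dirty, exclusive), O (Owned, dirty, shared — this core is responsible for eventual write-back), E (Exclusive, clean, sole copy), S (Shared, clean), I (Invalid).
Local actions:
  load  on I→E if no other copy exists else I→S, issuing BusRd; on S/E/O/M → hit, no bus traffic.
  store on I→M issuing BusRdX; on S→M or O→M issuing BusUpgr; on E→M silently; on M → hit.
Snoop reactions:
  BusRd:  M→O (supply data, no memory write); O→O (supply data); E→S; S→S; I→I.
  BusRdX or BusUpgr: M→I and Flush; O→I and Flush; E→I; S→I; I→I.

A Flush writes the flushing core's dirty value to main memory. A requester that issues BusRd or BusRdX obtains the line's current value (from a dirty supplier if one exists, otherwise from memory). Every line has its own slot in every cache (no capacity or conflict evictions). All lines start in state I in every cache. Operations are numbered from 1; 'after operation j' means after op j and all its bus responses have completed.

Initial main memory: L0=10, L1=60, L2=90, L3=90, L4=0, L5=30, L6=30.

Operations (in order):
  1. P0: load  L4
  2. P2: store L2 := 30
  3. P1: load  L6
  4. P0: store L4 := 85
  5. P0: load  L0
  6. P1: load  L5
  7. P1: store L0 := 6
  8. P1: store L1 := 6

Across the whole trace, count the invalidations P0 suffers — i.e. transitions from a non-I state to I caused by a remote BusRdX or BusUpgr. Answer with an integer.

step 1: P0: load  L4  ⟶  EII  (L4)  txn=BusRd  M[L4]=0
step 2: P2: store L2 := 30  ⟶  IIM  (L2)  txn=BusRdX  M[L2]=90
step 3: P1: load  L6  ⟶  IEI  (L6)  txn=BusRd  M[L6]=30
step 4: P0: store L4 := 85  ⟶  MII  (L4)  txn=∅  M[L4]=0
step 5: P0: load  L0  ⟶  EII  (L0)  txn=BusRd  M[L0]=10
step 6: P1: load  L5  ⟶  IEI  (L5)  txn=BusRd  M[L5]=30
step 7: P1: store L0 := 6  ⟶  IMI  (L0)  txn=BusRdX  M[L0]=10
step 8: P1: store L1 := 6  ⟶  IMI  (L1)  txn=BusRdX  M[L1]=60

invalidations = 1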